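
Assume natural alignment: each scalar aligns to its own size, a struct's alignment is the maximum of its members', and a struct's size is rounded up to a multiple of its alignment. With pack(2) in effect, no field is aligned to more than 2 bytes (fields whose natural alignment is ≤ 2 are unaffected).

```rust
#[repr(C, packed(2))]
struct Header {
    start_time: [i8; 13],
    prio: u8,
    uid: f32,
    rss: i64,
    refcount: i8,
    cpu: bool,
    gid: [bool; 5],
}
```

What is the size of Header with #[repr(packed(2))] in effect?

34

0..13  start_time  (13B, 1-aligned)
13..14  prio  (1B, 1-aligned)
14..18  uid  (4B, 2-aligned)
18..26  rss  (8B, 2-aligned)
26..27  refcount  (1B, 1-aligned)
27..28  cpu  (1B, 1-aligned)
28..33  gid  (5B, 1-aligned)
33..34  -- tail padding (1B)
sizeof = 34, alignof = 2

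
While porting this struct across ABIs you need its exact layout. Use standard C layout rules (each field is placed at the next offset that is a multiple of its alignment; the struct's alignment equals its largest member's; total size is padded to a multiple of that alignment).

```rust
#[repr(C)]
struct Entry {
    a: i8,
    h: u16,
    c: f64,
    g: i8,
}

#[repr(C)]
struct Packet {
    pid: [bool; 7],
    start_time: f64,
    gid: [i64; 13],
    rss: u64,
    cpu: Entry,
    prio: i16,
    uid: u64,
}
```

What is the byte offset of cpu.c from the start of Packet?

Entry: 0..1  a  (1B, 1-aligned); 1..2  -- padding (1B); 2..4  h  (2B, 2-aligned); 4..8  -- padding (4B); 8..16  c  (8B, 8-aligned); 16..17  g  (1B, 1-aligned); 17..24  -- tail padding (7B); sizeof = 24, alignof = 8
0..7  pid  (7B, 1-aligned)
7..8  -- padding (1B)
8..16  start_time  (8B, 8-aligned)
16..120  gid  (104B, 8-aligned)
120..128  rss  (8B, 8-aligned)
128..152  cpu  (24B, 8-aligned)
within Entry: c at 8
128 + 8 = 136

136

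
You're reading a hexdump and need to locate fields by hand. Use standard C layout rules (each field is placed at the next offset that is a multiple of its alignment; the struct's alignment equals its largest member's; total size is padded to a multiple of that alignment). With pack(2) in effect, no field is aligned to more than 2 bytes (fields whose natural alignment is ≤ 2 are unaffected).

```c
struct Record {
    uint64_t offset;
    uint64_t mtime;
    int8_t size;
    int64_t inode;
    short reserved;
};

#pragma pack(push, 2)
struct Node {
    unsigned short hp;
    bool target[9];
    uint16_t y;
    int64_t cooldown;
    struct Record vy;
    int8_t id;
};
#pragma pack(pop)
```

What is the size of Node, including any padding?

64 bytes

Record: @0: offset [8B, align 8] → 8; @8: mtime [8B, align 8] → 16; @16: size [1B, align 1] → 17; +7 pad (align 8); @24: inode [8B, align 8] → 32; @32: reserved [2B, align 2] → 34; +6 tail pad (align 8); size 40, align 8
@0: hp [2B, align 2] → 2
@2: target [9B, align 1] → 11
+1 pad (align 2)
@12: y [2B, align 2] → 14
@14: cooldown [8B, align 2] → 22
@22: vy [40B, align 2] → 62
@62: id [1B, align 1] → 63
+1 tail pad (align 2)
size 64, align 2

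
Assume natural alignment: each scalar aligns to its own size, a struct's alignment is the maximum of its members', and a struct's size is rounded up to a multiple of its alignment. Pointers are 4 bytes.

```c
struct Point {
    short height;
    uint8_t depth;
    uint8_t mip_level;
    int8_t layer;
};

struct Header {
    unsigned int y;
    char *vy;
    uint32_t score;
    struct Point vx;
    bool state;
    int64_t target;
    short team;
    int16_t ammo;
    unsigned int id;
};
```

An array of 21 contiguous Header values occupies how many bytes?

Point: @0: height [2B, align 2] → 2; @2: depth [1B, align 1] → 3; @3: mip_level [1B, align 1] → 4; @4: layer [1B, align 1] → 5; +1 tail pad (align 2); size 6, align 2
@0: y [4B, align 4] → 4
@4: vy [4B, align 4] → 8
@8: score [4B, align 4] → 12
@12: vx [6B, align 2] → 18
@18: state [1B, align 1] → 19
+5 pad (align 8)
@24: target [8B, align 8] → 32
@32: team [2B, align 2] → 34
@34: ammo [2B, align 2] → 36
@36: id [4B, align 4] → 40
size 40, align 8
array of 21: 21 × 40 = 840

840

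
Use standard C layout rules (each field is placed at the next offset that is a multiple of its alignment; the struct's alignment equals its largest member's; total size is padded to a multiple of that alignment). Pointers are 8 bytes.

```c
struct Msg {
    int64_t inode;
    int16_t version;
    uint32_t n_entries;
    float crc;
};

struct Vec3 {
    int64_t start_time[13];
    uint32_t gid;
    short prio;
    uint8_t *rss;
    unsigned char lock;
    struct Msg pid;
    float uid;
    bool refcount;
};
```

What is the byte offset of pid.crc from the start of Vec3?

144

Msg: 0..8  inode  (8B, 8-aligned); 8..10  version  (2B, 2-aligned); 10..12  -- padding (2B); 12..16  n_entries  (4B, 4-aligned); 16..20  crc  (4B, 4-aligned); 20..24  -- tail padding (4B); sizeof = 24, alignof = 8
0..104  start_time  (104B, 8-aligned)
104..108  gid  (4B, 4-aligned)
108..110  prio  (2B, 2-aligned)
110..112  -- padding (2B)
112..120  rss  (8B, 8-aligned)
120..121  lock  (1B, 1-aligned)
121..128  -- padding (7B)
128..152  pid  (24B, 8-aligned)
within Msg: crc at 16
128 + 16 = 144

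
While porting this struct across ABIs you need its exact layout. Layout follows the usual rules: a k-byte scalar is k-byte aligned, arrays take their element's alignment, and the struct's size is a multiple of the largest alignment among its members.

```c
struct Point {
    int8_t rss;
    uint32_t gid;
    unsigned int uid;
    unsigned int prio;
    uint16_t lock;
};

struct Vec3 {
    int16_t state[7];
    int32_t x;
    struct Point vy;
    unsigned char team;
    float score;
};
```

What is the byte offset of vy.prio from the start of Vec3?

Point: rss at 0 (size 1, align 1) → ends 1; pad 3 to align 4 for gid; gid at 4 (size 4, align 4) → ends 8; uid at 8 (size 4, align 4) → ends 12; prio at 12 (size 4, align 4) → ends 16; lock at 16 (size 2, align 2) → ends 18; tail pad 2 to reach multiple of 4; total 20 bytes, alignment 4
state at 0 (size 14, align 2) → ends 14
pad 2 to align 4 for x
x at 16 (size 4, align 4) → ends 20
vy at 20 (size 20, align 4) → ends 40
within Point: prio at 12
20 + 12 = 32

32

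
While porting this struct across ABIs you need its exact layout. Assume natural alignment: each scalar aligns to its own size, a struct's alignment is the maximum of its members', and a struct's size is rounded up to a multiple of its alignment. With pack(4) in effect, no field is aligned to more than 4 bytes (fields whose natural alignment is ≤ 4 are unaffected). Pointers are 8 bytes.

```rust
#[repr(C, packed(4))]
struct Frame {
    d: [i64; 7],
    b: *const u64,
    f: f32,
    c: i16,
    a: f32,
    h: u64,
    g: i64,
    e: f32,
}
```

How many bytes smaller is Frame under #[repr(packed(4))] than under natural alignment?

8

natural layout:
  @0: d [56B, align 8] → 56
  @56: b [8B, align 8] → 64
  @64: f [4B, align 4] → 68
  @68: c [2B, align 2] → 70
  +2 pad (align 4)
  @72: a [4B, align 4] → 76
  +4 pad (align 8)
  @80: h [8B, align 8] → 88
  @88: g [8B, align 8] → 96
  @96: e [4B, align 4] → 100
  +4 tail pad (align 8)
  size 104, align 8
packed(4) layout:
  @0: d [56B, align 4] → 56
  @56: b [8B, align 4] → 64
  @64: f [4B, align 4] → 68
  @68: c [2B, align 2] → 70
  +2 pad (align 4)
  @72: a [4B, align 4] → 76
  @76: h [8B, align 4] → 84
  @84: g [8B, align 4] → 92
  @92: e [4B, align 4] → 96
  size 96, align 4
104 − 96 = 8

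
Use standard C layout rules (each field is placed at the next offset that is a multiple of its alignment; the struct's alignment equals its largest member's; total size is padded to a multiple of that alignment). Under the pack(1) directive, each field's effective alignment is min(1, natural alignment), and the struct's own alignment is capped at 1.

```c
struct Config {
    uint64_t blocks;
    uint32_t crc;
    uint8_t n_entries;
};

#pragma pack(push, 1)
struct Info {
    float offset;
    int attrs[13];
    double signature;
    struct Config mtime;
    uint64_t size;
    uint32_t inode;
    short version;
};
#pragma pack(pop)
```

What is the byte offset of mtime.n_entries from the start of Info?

76

Config: blocks at 0 (size 8, align 8) → ends 8; crc at 8 (size 4, align 4) → ends 12; n_entries at 12 (size 1, align 1) → ends 13; tail pad 3 to reach multiple of 8; total 16 bytes, alignment 8
offset at 0 (size 4, align 1) → ends 4
attrs at 4 (size 52, align 1) → ends 56
signature at 56 (size 8, align 1) → ends 64
mtime at 64 (size 16, align 1) → ends 80
within Config: n_entries at 12
64 + 12 = 76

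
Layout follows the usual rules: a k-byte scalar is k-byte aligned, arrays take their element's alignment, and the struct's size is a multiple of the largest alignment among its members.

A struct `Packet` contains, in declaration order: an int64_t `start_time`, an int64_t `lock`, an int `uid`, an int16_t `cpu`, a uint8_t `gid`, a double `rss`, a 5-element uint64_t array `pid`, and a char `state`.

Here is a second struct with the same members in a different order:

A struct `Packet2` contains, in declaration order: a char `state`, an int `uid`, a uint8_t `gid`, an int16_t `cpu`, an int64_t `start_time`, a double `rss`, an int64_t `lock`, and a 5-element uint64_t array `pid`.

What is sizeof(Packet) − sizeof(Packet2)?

0..8  start_time  (8B, 8-aligned)
8..16  lock  (8B, 8-aligned)
16..20  uid  (4B, 4-aligned)
20..22  cpu  (2B, 2-aligned)
22..23  gid  (1B, 1-aligned)
23..24  -- padding (1B)
24..32  rss  (8B, 8-aligned)
32..72  pid  (40B, 8-aligned)
72..73  state  (1B, 1-aligned)
73..80  -- tail padding (7B)
sizeof = 80, alignof = 8
— Packet2 —
0..1  state  (1B, 1-aligned)
1..4  -- padding (3B)
4..8  uid  (4B, 4-aligned)
8..9  gid  (1B, 1-aligned)
9..10  -- padding (1B)
10..12  cpu  (2B, 2-aligned)
12..16  -- padding (4B)
16..24  start_time  (8B, 8-aligned)
24..32  rss  (8B, 8-aligned)
32..40  lock  (8B, 8-aligned)
40..80  pid  (40B, 8-aligned)
sizeof = 80, alignof = 8
80 − 80 = 0

0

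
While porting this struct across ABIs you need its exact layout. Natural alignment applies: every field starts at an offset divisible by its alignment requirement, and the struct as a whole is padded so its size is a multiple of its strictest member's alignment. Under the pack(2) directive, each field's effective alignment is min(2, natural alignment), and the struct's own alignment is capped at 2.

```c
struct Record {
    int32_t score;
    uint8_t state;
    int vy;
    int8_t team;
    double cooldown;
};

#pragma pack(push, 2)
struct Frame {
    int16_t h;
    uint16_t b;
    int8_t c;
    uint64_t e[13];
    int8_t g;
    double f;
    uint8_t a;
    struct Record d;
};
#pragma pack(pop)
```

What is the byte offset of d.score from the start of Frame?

Record: 0..4  score  (4B, 4-aligned); 4..5  state  (1B, 1-aligned); 5..8  -- padding (3B); 8..12  vy  (4B, 4-aligned); 12..13  team  (1B, 1-aligned); 13..16  -- padding (3B); 16..24  cooldown  (8B, 8-aligned); sizeof = 24, alignof = 8
0..2  h  (2B, 2-aligned)
2..4  b  (2B, 2-aligned)
4..5  c  (1B, 1-aligned)
5..6  -- padding (1B)
6..110  e  (104B, 2-aligned)
110..111  g  (1B, 1-aligned)
111..112  -- padding (1B)
112..120  f  (8B, 2-aligned)
120..121  a  (1B, 1-aligned)
121..122  -- padding (1B)
122..146  d  (24B, 2-aligned)
within Record: score at 0
122 + 0 = 122

122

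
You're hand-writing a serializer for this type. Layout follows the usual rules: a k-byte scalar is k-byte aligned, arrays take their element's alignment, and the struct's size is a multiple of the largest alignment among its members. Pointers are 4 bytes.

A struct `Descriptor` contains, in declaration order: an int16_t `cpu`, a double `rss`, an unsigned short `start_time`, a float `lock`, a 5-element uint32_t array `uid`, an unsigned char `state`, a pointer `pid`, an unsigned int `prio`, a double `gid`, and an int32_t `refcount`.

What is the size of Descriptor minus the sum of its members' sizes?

cpu at 0 (size 2, align 2) → ends 2
pad 6 to align 8 for rss
rss at 8 (size 8, align 8) → ends 16
start_time at 16 (size 2, align 2) → ends 18
pad 2 to align 4 for lock
lock at 20 (size 4, align 4) → ends 24
uid at 24 (size 20, align 4) → ends 44
state at 44 (size 1, align 1) → ends 45
pad 3 to align 4 for pid
pid at 48 (size 4, align 4) → ends 52
prio at 52 (size 4, align 4) → ends 56
gid at 56 (size 8, align 8) → ends 64
refcount at 64 (size 4, align 4) → ends 68
tail pad 4 to reach multiple of 8
total 72 bytes, alignment 8
data bytes 57, size 72 → padding 15

15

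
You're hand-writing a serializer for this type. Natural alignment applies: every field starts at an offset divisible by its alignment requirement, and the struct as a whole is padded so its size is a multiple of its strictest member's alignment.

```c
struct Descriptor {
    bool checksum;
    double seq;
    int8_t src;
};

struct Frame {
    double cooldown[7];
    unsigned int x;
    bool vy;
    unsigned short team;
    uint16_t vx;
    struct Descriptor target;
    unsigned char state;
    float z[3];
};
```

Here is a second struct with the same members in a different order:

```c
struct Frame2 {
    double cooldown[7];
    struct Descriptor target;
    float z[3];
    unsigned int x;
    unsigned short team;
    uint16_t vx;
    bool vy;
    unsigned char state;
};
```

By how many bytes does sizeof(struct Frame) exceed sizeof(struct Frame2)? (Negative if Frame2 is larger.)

Descriptor: @0: checksum [1B, align 1] → 1; +7 pad (align 8); @8: seq [8B, align 8] → 16; @16: src [1B, align 1] → 17; +7 tail pad (align 8); size 24, align 8
@0: cooldown [56B, align 8] → 56
@56: x [4B, align 4] → 60
@60: vy [1B, align 1] → 61
+1 pad (align 2)
@62: team [2B, align 2] → 64
@64: vx [2B, align 2] → 66
+6 pad (align 8)
@72: target [24B, align 8] → 96
@96: state [1B, align 1] → 97
+3 pad (align 4)
@100: z [12B, align 4] → 112
size 112, align 8
— Frame2 —
@0: cooldown [56B, align 8] → 56
@56: target [24B, align 8] → 80
@80: z [12B, align 4] → 92
@92: x [4B, align 4] → 96
@96: team [2B, align 2] → 98
@98: vx [2B, align 2] → 100
@100: vy [1B, align 1] → 101
@101: state [1B, align 1] → 102
+2 tail pad (align 8)
size 104, align 8
112 − 104 = 8

8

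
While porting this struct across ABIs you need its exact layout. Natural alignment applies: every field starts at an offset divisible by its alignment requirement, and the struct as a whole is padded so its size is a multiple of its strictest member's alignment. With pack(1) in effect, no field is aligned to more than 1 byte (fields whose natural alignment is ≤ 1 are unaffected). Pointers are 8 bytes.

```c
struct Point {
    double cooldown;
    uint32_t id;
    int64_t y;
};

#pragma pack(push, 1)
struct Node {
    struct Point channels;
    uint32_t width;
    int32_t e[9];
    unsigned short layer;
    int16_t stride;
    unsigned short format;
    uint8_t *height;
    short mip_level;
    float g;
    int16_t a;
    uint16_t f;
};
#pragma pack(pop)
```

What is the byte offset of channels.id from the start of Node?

Point: cooldown at 0 (size 8, align 8) → ends 8; id at 8 (size 4, align 4) → ends 12; pad 4 to align 8 for y; y at 16 (size 8, align 8) → ends 24; total 24 bytes, alignment 8
channels at 0 (size 24, align 1) → ends 24
within Point: id at 8
0 + 8 = 8

8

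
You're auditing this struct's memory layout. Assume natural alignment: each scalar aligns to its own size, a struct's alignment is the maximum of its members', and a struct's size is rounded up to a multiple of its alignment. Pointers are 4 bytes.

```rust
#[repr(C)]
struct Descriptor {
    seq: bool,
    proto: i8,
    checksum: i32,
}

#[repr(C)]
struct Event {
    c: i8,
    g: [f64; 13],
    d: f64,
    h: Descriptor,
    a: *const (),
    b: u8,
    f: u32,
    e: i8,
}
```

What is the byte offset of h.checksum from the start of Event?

Descriptor: 0..1  seq  (1B, 1-aligned); 1..2  proto  (1B, 1-aligned); 2..4  -- padding (2B); 4..8  checksum  (4B, 4-aligned); sizeof = 8, alignof = 4
0..1  c  (1B, 1-aligned)
1..8  -- padding (7B)
8..112  g  (104B, 8-aligned)
112..120  d  (8B, 8-aligned)
120..128  h  (8B, 4-aligned)
within Descriptor: checksum at 4
120 + 4 = 124

124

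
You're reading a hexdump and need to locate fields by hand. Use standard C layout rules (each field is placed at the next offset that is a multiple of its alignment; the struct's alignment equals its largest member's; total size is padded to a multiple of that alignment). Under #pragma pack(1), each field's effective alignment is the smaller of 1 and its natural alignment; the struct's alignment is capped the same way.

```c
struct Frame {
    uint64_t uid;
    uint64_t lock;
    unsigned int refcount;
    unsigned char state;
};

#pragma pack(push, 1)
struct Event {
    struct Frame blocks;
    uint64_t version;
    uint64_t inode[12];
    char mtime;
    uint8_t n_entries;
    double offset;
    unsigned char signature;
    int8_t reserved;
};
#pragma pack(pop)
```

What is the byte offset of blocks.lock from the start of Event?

Frame: uid at 0 (size 8, align 8) → ends 8; lock at 8 (size 8, align 8) → ends 16; refcount at 16 (size 4, align 4) → ends 20; state at 20 (size 1, align 1) → ends 21; tail pad 3 to reach multiple of 8; total 24 bytes, alignment 8
blocks at 0 (size 24, align 1) → ends 24
within Frame: lock at 8
0 + 8 = 8

8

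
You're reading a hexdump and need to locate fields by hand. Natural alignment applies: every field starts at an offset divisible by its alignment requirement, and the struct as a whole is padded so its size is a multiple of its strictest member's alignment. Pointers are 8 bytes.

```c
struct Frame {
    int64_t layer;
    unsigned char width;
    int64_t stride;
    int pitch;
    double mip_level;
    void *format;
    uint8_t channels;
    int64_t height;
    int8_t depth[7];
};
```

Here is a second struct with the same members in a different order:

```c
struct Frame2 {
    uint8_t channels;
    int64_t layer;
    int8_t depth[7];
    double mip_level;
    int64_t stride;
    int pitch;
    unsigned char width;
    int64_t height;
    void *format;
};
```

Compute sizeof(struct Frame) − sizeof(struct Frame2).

0..8  layer  (8B, 8-aligned)
8..9  width  (1B, 1-aligned)
9..16  -- padding (7B)
16..24  stride  (8B, 8-aligned)
24..28  pitch  (4B, 4-aligned)
28..32  -- padding (4B)
32..40  mip_level  (8B, 8-aligned)
40..48  format  (8B, 8-aligned)
48..49  channels  (1B, 1-aligned)
49..56  -- padding (7B)
56..64  height  (8B, 8-aligned)
64..71  depth  (7B, 1-aligned)
71..72  -- tail padding (1B)
sizeof = 72, alignof = 8
— Frame2 —
0..1  channels  (1B, 1-aligned)
1..8  -- padding (7B)
8..16  layer  (8B, 8-aligned)
16..23  depth  (7B, 1-aligned)
23..24  -- padding (1B)
24..32  mip_level  (8B, 8-aligned)
32..40  stride  (8B, 8-aligned)
40..44  pitch  (4B, 4-aligned)
44..45  width  (1B, 1-aligned)
45..48  -- padding (3B)
48..56  height  (8B, 8-aligned)
56..64  format  (8B, 8-aligned)
sizeof = 64, alignof = 8
72 − 64 = 8

8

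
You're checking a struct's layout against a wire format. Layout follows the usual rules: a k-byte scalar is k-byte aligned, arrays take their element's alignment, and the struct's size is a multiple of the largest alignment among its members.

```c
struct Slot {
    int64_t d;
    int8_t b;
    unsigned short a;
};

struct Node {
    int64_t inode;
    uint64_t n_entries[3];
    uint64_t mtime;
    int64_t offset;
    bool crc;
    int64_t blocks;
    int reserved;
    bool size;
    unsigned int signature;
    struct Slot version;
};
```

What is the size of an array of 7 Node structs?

Slot: 0..8  d  (8B, 8-aligned); 8..9  b  (1B, 1-aligned); 9..10  -- padding (1B); 10..12  a  (2B, 2-aligned); 12..16  -- tail padding (4B); sizeof = 16, alignof = 8
0..8  inode  (8B, 8-aligned)
8..32  n_entries  (24B, 8-aligned)
32..40  mtime  (8B, 8-aligned)
40..48  offset  (8B, 8-aligned)
48..49  crc  (1B, 1-aligned)
49..56  -- padding (7B)
56..64  blocks  (8B, 8-aligned)
64..68  reserved  (4B, 4-aligned)
68..69  size  (1B, 1-aligned)
69..72  -- padding (3B)
72..76  signature  (4B, 4-aligned)
76..80  -- padding (4B)
80..96  version  (16B, 8-aligned)
sizeof = 96, alignof = 8
array of 7: 7 × 96 = 672

672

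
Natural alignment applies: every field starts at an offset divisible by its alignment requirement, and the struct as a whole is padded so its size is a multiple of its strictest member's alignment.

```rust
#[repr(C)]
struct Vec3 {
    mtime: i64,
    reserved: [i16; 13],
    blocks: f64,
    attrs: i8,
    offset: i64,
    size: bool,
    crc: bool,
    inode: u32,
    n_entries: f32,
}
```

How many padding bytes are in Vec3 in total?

19

mtime at 0 (size 8, align 8) → ends 8
reserved at 8 (size 26, align 2) → ends 34
pad 6 to align 8 for blocks
blocks at 40 (size 8, align 8) → ends 48
attrs at 48 (size 1, align 1) → ends 49
pad 7 to align 8 for offset
offset at 56 (size 8, align 8) → ends 64
size at 64 (size 1, align 1) → ends 65
crc at 65 (size 1, align 1) → ends 66
pad 2 to align 4 for inode
inode at 68 (size 4, align 4) → ends 72
n_entries at 72 (size 4, align 4) → ends 76
tail pad 4 to reach multiple of 8
total 80 bytes, alignment 8
data bytes 61, size 80 → padding 19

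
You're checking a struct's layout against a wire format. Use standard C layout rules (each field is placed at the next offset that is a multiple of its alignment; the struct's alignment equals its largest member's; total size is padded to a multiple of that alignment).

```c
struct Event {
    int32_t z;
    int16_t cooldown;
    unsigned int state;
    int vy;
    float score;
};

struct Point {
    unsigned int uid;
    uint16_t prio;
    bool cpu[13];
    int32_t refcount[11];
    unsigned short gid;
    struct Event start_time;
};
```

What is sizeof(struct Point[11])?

968

Event: @0: z [4B, align 4] → 4; @4: cooldown [2B, align 2] → 6; +2 pad (align 4); @8: state [4B, align 4] → 12; @12: vy [4B, align 4] → 16; @16: score [4B, align 4] → 20; size 20, align 4
@0: uid [4B, align 4] → 4
@4: prio [2B, align 2] → 6
@6: cpu [13B, align 1] → 19
+1 pad (align 4)
@20: refcount [44B, align 4] → 64
@64: gid [2B, align 2] → 66
+2 pad (align 4)
@68: start_time [20B, align 4] → 88
size 88, align 4
array of 11: 11 × 88 = 968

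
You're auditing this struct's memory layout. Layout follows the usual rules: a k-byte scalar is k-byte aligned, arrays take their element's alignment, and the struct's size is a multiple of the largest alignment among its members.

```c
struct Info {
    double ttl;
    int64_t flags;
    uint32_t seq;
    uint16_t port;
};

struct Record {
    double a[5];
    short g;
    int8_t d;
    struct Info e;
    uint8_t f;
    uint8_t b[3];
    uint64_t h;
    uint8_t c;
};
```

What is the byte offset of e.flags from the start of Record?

56

Info: ttl at 0 (size 8, align 8) → ends 8; flags at 8 (size 8, align 8) → ends 16; seq at 16 (size 4, align 4) → ends 20; port at 20 (size 2, align 2) → ends 22; tail pad 2 to reach multiple of 8; total 24 bytes, alignment 8
a at 0 (size 40, align 8) → ends 40
g at 40 (size 2, align 2) → ends 42
d at 42 (size 1, align 1) → ends 43
pad 5 to align 8 for e
e at 48 (size 24, align 8) → ends 72
within Info: flags at 8
48 + 8 = 56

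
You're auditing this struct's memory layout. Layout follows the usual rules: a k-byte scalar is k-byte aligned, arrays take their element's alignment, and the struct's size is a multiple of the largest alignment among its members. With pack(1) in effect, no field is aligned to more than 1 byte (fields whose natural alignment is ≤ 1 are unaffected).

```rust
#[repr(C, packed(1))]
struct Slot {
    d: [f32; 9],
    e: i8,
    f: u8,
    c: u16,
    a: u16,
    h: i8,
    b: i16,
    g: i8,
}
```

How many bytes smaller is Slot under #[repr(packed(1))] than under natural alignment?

2

natural layout:
  0..36  d  (36B, 4-aligned)
  36..37  e  (1B, 1-aligned)
  37..38  f  (1B, 1-aligned)
  38..40  c  (2B, 2-aligned)
  40..42  a  (2B, 2-aligned)
  42..43  h  (1B, 1-aligned)
  43..44  -- padding (1B)
  44..46  b  (2B, 2-aligned)
  46..47  g  (1B, 1-aligned)
  47..48  -- tail padding (1B)
  sizeof = 48, alignof = 4
packed(1) layout:
  0..36  d  (36B, 1-aligned)
  36..37  e  (1B, 1-aligned)
  37..38  f  (1B, 1-aligned)
  38..40  c  (2B, 1-aligned)
  40..42  a  (2B, 1-aligned)
  42..43  h  (1B, 1-aligned)
  43..45  b  (2B, 1-aligned)
  45..46  g  (1B, 1-aligned)
  sizeof = 46, alignof = 1
48 − 46 = 2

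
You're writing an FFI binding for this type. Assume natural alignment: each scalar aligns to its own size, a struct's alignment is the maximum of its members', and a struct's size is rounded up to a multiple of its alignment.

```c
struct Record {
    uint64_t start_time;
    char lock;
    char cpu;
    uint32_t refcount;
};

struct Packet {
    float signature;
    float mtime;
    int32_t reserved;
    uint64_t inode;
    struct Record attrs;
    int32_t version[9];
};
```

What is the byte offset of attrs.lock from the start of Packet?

32

Record: 0..8  start_time  (8B, 8-aligned); 8..9  lock  (1B, 1-aligned); 9..10  cpu  (1B, 1-aligned); 10..12  -- padding (2B); 12..16  refcount  (4B, 4-aligned); sizeof = 16, alignof = 8
0..4  signature  (4B, 4-aligned)
4..8  mtime  (4B, 4-aligned)
8..12  reserved  (4B, 4-aligned)
12..16  -- padding (4B)
16..24  inode  (8B, 8-aligned)
24..40  attrs  (16B, 8-aligned)
within Record: lock at 8
24 + 8 = 32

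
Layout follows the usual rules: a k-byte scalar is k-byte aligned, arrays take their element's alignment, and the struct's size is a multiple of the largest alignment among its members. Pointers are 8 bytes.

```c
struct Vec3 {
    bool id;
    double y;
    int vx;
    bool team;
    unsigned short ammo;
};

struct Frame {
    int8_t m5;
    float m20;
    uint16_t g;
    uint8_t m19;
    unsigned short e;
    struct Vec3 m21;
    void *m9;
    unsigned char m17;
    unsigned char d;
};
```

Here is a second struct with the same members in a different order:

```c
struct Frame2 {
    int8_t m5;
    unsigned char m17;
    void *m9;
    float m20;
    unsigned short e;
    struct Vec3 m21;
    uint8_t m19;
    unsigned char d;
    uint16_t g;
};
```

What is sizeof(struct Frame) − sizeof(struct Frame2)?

0

Vec3: id at 0 (size 1, align 1) → ends 1; pad 7 to align 8 for y; y at 8 (size 8, align 8) → ends 16; vx at 16 (size 4, align 4) → ends 20; team at 20 (size 1, align 1) → ends 21; pad 1 to align 2 for ammo; ammo at 22 (size 2, align 2) → ends 24; total 24 bytes, alignment 8
m5 at 0 (size 1, align 1) → ends 1
pad 3 to align 4 for m20
m20 at 4 (size 4, align 4) → ends 8
g at 8 (size 2, align 2) → ends 10
m19 at 10 (size 1, align 1) → ends 11
pad 1 to align 2 for e
e at 12 (size 2, align 2) → ends 14
pad 2 to align 8 for m21
m21 at 16 (size 24, align 8) → ends 40
m9 at 40 (size 8, align 8) → ends 48
m17 at 48 (size 1, align 1) → ends 49
d at 49 (size 1, align 1) → ends 50
tail pad 6 to reach multiple of 8
total 56 bytes, alignment 8
— Frame2 —
m5 at 0 (size 1, align 1) → ends 1
m17 at 1 (size 1, align 1) → ends 2
pad 6 to align 8 for m9
m9 at 8 (size 8, align 8) → ends 16
m20 at 16 (size 4, align 4) → ends 20
e at 20 (size 2, align 2) → ends 22
pad 2 to align 8 for m21
m21 at 24 (size 24, align 8) → ends 48
m19 at 48 (size 1, align 1) → ends 49
d at 49 (size 1, align 1) → ends 50
g at 50 (size 2, align 2) → ends 52
tail pad 4 to reach multiple of 8
total 56 bytes, alignment 8
56 − 56 = 0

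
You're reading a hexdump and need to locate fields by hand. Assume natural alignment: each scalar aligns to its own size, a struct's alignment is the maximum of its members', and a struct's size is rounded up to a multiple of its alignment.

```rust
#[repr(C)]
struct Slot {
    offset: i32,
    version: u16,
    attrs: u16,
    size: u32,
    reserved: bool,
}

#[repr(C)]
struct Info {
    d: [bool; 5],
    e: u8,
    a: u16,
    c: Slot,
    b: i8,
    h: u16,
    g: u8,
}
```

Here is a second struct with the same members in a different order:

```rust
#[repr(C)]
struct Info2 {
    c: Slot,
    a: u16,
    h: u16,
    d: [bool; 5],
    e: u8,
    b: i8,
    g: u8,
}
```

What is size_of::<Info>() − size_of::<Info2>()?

4

Slot: @0: offset [4B, align 4] → 4; @4: version [2B, align 2] → 6; @6: attrs [2B, align 2] → 8; @8: size [4B, align 4] → 12; @12: reserved [1B, align 1] → 13; +3 tail pad (align 4); size 16, align 4
@0: d [5B, align 1] → 5
@5: e [1B, align 1] → 6
@6: a [2B, align 2] → 8
@8: c [16B, align 4] → 24
@24: b [1B, align 1] → 25
+1 pad (align 2)
@26: h [2B, align 2] → 28
@28: g [1B, align 1] → 29
+3 tail pad (align 4)
size 32, align 4
— Info2 —
@0: c [16B, align 4] → 16
@16: a [2B, align 2] → 18
@18: h [2B, align 2] → 20
@20: d [5B, align 1] → 25
@25: e [1B, align 1] → 26
@26: b [1B, align 1] → 27
@27: g [1B, align 1] → 28
size 28, align 4
32 − 28 = 4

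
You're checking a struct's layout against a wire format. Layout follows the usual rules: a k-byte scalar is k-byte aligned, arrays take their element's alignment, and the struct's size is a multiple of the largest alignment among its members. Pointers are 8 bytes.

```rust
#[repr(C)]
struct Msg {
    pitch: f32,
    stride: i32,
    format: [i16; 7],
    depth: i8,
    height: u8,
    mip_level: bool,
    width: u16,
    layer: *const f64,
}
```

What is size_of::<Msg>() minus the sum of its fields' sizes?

5

@0: pitch [4B, align 4] → 4
@4: stride [4B, align 4] → 8
@8: format [14B, align 2] → 22
@22: depth [1B, align 1] → 23
@23: height [1B, align 1] → 24
@24: mip_level [1B, align 1] → 25
+1 pad (align 2)
@26: width [2B, align 2] → 28
+4 pad (align 8)
@32: layer [8B, align 8] → 40
size 40, align 8
data bytes 35, size 40 → padding 5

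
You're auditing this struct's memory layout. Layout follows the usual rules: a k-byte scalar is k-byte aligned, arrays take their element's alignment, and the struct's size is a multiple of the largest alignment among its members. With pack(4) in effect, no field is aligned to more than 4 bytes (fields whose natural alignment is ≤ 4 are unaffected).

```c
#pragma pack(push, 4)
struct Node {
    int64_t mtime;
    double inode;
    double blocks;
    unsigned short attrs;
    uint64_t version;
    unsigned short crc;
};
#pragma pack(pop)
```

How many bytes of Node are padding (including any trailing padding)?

@0: mtime [8B, align 4] → 8
@8: inode [8B, align 4] → 16
@16: blocks [8B, align 4] → 24
@24: attrs [2B, align 2] → 26
+2 pad (align 4)
@28: version [8B, align 4] → 36
@36: crc [2B, align 2] → 38
+2 tail pad (align 4)
size 40, align 4
data bytes 36, size 40 → padding 4

4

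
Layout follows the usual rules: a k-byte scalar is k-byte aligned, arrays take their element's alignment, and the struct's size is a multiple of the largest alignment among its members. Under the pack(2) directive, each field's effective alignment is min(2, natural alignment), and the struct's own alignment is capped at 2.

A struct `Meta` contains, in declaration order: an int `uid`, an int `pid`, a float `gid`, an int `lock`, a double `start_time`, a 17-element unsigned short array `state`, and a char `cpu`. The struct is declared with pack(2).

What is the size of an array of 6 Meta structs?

360

0..4  uid  (4B, 2-aligned)
4..8  pid  (4B, 2-aligned)
8..12  gid  (4B, 2-aligned)
12..16  lock  (4B, 2-aligned)
16..24  start_time  (8B, 2-aligned)
24..58  state  (34B, 2-aligned)
58..59  cpu  (1B, 1-aligned)
59..60  -- tail padding (1B)
sizeof = 60, alignof = 2
array of 6: 6 × 60 = 360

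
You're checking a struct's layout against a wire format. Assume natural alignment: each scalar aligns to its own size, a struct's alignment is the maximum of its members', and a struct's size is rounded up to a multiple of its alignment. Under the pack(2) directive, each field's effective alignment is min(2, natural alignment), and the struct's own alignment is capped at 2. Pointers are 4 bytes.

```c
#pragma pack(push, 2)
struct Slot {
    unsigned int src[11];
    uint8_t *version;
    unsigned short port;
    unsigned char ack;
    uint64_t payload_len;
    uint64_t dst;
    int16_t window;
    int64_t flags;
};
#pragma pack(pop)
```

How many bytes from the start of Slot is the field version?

44

0..44  src  (44B, 2-aligned)
44..48  version  (4B, 2-aligned)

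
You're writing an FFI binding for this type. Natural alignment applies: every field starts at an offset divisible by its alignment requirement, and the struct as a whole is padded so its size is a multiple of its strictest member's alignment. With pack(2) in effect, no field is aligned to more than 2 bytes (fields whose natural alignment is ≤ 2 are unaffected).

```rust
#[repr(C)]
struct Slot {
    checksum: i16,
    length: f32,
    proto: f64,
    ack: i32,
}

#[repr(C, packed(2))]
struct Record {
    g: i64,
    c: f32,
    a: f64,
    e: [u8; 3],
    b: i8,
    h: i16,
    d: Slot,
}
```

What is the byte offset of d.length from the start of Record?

Slot: 0..2  checksum  (2B, 2-aligned); 2..4  -- padding (2B); 4..8  length  (4B, 4-aligned); 8..16  proto  (8B, 8-aligned); 16..20  ack  (4B, 4-aligned); 20..24  -- tail padding (4B); sizeof = 24, alignof = 8
0..8  g  (8B, 2-aligned)
8..12  c  (4B, 2-aligned)
12..20  a  (8B, 2-aligned)
20..23  e  (3B, 1-aligned)
23..24  b  (1B, 1-aligned)
24..26  h  (2B, 2-aligned)
26..50  d  (24B, 2-aligned)
within Slot: length at 4
26 + 4 = 30

30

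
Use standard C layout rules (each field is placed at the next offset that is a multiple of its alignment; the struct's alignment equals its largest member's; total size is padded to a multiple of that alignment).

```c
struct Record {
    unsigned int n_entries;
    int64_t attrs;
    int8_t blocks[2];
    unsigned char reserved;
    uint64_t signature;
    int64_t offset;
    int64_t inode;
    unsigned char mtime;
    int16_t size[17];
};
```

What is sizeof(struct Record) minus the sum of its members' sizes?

14

0..4  n_entries  (4B, 4-aligned)
4..8  -- padding (4B)
8..16  attrs  (8B, 8-aligned)
16..18  blocks  (2B, 1-aligned)
18..19  reserved  (1B, 1-aligned)
19..24  -- padding (5B)
24..32  signature  (8B, 8-aligned)
32..40  offset  (8B, 8-aligned)
40..48  inode  (8B, 8-aligned)
48..49  mtime  (1B, 1-aligned)
49..50  -- padding (1B)
50..84  size  (34B, 2-aligned)
84..88  -- tail padding (4B)
sizeof = 88, alignof = 8
data bytes 74, size 88 → padding 14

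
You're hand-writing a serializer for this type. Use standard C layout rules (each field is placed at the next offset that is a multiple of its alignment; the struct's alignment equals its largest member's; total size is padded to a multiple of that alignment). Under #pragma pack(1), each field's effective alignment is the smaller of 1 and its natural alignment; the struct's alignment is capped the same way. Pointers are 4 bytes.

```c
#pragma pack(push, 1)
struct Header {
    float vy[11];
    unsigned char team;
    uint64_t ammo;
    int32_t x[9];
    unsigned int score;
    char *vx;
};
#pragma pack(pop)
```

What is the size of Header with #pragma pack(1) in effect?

97

0..44  vy  (44B, 1-aligned)
44..45  team  (1B, 1-aligned)
45..53  ammo  (8B, 1-aligned)
53..89  x  (36B, 1-aligned)
89..93  score  (4B, 1-aligned)
93..97  vx  (4B, 1-aligned)
sizeof = 97, alignof = 1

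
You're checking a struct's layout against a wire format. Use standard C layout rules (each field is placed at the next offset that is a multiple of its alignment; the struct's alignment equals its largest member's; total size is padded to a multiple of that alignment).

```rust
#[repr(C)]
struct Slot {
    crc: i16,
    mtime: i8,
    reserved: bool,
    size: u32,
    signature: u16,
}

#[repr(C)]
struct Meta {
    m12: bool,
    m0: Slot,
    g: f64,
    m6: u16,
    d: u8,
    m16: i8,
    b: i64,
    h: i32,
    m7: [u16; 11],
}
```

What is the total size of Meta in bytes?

72 bytes

Slot: crc at 0 (size 2, align 2) → ends 2; mtime at 2 (size 1, align 1) → ends 3; reserved at 3 (size 1, align 1) → ends 4; size at 4 (size 4, align 4) → ends 8; signature at 8 (size 2, align 2) → ends 10; tail pad 2 to reach multiple of 4; total 12 bytes, alignment 4
m12 at 0 (size 1, align 1) → ends 1
pad 3 to align 4 for m0
m0 at 4 (size 12, align 4) → ends 16
g at 16 (size 8, align 8) → ends 24
m6 at 24 (size 2, align 2) → ends 26
d at 26 (size 1, align 1) → ends 27
m16 at 27 (size 1, align 1) → ends 28
pad 4 to align 8 for b
b at 32 (size 8, align 8) → ends 40
h at 40 (size 4, align 4) → ends 44
m7 at 44 (size 22, align 2) → ends 66
tail pad 6 to reach multiple of 8
total 72 bytes, alignment 8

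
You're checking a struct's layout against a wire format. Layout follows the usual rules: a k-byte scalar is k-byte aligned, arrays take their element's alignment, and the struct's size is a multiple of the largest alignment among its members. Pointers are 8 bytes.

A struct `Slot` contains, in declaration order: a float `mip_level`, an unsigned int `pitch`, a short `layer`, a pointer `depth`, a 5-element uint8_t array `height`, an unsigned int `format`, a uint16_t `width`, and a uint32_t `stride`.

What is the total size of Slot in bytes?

@0: mip_level [4B, align 4] → 4
@4: pitch [4B, align 4] → 8
@8: layer [2B, align 2] → 10
+6 pad (align 8)
@16: depth [8B, align 8] → 24
@24: height [5B, align 1] → 29
+3 pad (align 4)
@32: format [4B, align 4] → 36
@36: width [2B, align 2] → 38
+2 pad (align 4)
@40: stride [4B, align 4] → 44
+4 tail pad (align 8)
size 48, align 8

48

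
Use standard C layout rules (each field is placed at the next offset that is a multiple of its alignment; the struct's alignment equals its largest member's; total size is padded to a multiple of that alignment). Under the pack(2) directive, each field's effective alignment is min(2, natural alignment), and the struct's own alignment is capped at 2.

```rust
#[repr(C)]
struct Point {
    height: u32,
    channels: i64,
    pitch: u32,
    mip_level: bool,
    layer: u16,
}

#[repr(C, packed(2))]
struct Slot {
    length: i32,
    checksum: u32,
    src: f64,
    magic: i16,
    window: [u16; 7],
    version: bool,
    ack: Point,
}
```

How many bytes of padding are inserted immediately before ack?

Point: @0: height [4B, align 4] → 4; +4 pad (align 8); @8: channels [8B, align 8] → 16; @16: pitch [4B, align 4] → 20; @20: mip_level [1B, align 1] → 21; +1 pad (align 2); @22: layer [2B, align 2] → 24; size 24, align 8
@0: length [4B, align 2] → 4
@4: checksum [4B, align 2] → 8
@8: src [8B, align 2] → 16
@16: magic [2B, align 2] → 18
@18: window [14B, align 2] → 32
@32: version [1B, align 1] → 33
+1 pad (align 2)
@34: ack [24B, align 2] → 58

1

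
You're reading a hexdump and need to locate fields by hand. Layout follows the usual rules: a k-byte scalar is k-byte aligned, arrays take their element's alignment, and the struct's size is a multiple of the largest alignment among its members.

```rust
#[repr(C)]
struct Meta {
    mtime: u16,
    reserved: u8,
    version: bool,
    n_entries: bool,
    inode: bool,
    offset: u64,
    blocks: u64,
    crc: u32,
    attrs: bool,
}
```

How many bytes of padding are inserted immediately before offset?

mtime at 0 (size 2, align 2) → ends 2
reserved at 2 (size 1, align 1) → ends 3
version at 3 (size 1, align 1) → ends 4
n_entries at 4 (size 1, align 1) → ends 5
inode at 5 (size 1, align 1) → ends 6
pad 2 to align 8 for offset
offset at 8 (size 8, align 8) → ends 16

2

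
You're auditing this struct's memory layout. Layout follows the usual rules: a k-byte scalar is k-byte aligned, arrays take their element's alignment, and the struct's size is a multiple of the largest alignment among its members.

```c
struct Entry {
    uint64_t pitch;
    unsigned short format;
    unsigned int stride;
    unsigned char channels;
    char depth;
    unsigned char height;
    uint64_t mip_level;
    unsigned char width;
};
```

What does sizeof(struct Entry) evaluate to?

0..8  pitch  (8B, 8-aligned)
8..10  format  (2B, 2-aligned)
10..12  -- padding (2B)
12..16  stride  (4B, 4-aligned)
16..17  channels  (1B, 1-aligned)
17..18  depth  (1B, 1-aligned)
18..19  height  (1B, 1-aligned)
19..24  -- padding (5B)
24..32  mip_level  (8B, 8-aligned)
32..33  width  (1B, 1-aligned)
33..40  -- tail padding (7B)
sizeof = 40, alignof = 8

40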